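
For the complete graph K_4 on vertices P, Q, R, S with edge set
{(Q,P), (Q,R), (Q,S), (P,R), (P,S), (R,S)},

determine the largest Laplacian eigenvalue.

For the complete graph K_n, L = nI − J (J = all-ones matrix). J has eigenvalues n (once, eigenvector 𝟙) and 0 (multiplicity n−1), so L has eigenvalues 0 (once) and n (multiplicity n−1). Here n = 4: eigenvalue 0 once and 4 with multiplicity 3.
Laplacian eigenvalues: [0.0, 4.0, 4.0, 4.0]. Largest eigenvalue (spectral radius) = 4.0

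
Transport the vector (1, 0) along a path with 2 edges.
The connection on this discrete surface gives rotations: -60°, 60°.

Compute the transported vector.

Total rotation: (-60°) + 60° = 0°. Final vector: (1, 0)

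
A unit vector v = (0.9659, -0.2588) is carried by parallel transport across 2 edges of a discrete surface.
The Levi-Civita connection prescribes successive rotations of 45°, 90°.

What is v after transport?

Total rotation: 45° + 90° = 135°. Final vector: (-0.5000, 0.8660)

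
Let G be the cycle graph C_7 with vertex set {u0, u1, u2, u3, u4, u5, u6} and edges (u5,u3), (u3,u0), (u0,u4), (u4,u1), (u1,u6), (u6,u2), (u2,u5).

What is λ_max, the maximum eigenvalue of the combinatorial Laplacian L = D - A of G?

The cycle graph C_n has Laplacian eigenvalues λ_k = 2 − 2cos(2πk/n), k = 0, 1, …, n−1. Here n = 7:
k=0: 2 − 2cos(0) = 0.0; k=1: 2 − 2cos(2π/7) = 0.753; k=2: 2 − 2cos(4π/7) = 2.445; k=3: 2 − 2cos(6π/7) = 3.8019; k=4: 2 − 2cos(8π/7) = 3.8019; k=5: 2 − 2cos(10π/7) = 2.445; k=6: 2 − 2cos(12π/7) = 0.753.
Laplacian eigenvalues: [0.0, 0.753, 0.753, 2.445, 2.445, 3.8019, 3.8019]. Largest eigenvalue (spectral radius) = 3.8019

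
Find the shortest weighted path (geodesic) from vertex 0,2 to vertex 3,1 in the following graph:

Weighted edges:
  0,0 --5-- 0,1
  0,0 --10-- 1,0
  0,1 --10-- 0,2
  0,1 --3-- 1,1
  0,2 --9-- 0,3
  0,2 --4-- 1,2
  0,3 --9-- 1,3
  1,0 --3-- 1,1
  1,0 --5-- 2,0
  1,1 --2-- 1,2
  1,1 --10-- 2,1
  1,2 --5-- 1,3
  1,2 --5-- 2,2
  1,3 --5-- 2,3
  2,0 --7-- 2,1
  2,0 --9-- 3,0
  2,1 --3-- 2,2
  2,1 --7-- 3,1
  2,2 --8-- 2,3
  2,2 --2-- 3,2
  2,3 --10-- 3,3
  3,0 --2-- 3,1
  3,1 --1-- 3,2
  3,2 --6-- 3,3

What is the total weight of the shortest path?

Shortest path: 0,2 → 1,2 → 2,2 → 3,2 → 3,1, total weight = 12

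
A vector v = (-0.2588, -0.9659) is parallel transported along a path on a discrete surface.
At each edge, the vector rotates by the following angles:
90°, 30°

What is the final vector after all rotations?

Total rotation: 90° + 30° = 120°. Final vector: (0.9659, 0.2588)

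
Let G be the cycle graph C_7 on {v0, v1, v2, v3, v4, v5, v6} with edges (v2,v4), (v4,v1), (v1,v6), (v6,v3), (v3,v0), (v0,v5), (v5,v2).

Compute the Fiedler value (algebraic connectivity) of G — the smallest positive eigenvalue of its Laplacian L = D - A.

The cycle graph C_n has Laplacian eigenvalues λ_k = 2 − 2cos(2πk/n), k = 0, 1, …, n−1. Here n = 7:
k=0: 2 − 2cos(0) = 0.0; k=1: 2 − 2cos(2π/7) = 0.753; k=2: 2 − 2cos(4π/7) = 2.445; k=3: 2 − 2cos(6π/7) = 3.8019; k=4: 2 − 2cos(8π/7) = 3.8019; k=5: 2 − 2cos(10π/7) = 2.445; k=6: 2 − 2cos(12π/7) = 0.753.
Laplacian eigenvalues: [0.0, 0.753, 0.753, 2.445, 2.445, 3.8019, 3.8019]. Algebraic connectivity (smallest non-zero eigenvalue) = 0.753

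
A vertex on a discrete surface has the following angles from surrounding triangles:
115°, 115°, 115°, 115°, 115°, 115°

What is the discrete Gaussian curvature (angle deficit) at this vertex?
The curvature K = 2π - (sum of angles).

Sum of angles = 690°. K = 360° - 690° = -330°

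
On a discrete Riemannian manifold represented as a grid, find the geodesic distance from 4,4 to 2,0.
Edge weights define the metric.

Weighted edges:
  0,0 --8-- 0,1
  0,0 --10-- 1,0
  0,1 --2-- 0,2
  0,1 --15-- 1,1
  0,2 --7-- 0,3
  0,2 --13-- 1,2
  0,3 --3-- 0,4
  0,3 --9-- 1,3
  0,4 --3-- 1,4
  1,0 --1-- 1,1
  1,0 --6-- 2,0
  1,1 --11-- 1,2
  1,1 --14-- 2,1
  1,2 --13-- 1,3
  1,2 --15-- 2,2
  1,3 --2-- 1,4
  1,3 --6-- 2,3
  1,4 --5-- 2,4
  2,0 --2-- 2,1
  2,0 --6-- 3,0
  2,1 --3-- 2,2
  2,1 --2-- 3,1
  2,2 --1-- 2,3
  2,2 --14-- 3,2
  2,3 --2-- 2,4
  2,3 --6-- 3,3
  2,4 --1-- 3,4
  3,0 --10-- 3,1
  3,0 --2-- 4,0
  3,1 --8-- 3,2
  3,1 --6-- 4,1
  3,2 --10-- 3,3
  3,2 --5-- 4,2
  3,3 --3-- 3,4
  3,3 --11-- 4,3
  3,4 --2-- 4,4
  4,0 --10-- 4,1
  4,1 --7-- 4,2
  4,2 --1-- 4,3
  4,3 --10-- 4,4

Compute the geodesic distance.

Shortest path: 4,4 → 3,4 → 2,4 → 2,3 → 2,2 → 2,1 → 2,0, total weight = 11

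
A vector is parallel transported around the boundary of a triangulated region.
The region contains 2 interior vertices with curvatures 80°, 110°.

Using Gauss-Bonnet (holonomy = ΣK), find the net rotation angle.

Holonomy = total enclosed curvature = 80° + 110° = 190°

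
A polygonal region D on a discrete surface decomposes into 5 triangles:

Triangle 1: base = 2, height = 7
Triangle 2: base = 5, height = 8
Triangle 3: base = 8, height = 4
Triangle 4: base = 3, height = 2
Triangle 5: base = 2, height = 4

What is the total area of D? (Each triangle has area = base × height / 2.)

(1/2)×2×7 + (1/2)×5×8 + (1/2)×8×4 + (1/2)×3×2 + (1/2)×2×4 = 50.0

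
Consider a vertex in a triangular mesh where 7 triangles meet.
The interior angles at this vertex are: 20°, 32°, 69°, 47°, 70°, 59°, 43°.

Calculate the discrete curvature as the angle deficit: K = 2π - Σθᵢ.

Sum of angles = 340°. K = 360° - 340° = 20° = π/9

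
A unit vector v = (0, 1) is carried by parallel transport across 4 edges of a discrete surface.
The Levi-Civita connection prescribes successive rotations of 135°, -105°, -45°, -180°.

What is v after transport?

Total rotation: 135° + (-105°) + (-45°) + (-180°) = -195° ≡ 165° (mod 360°). Final vector: (-0.2588, -0.9659)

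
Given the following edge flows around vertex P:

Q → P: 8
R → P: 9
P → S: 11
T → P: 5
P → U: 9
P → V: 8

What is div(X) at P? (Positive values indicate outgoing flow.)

Divergence = sum of outgoing flows = (-8) + (-9) + 11 + (-5) + 9 + 8 = 6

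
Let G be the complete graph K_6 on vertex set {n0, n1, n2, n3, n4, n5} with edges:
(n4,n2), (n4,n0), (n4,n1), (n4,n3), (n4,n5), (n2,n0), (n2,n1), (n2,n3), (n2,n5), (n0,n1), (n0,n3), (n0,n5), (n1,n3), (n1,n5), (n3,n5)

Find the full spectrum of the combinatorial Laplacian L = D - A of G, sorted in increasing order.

For the complete graph K_n, L = nI − J (J = all-ones matrix). J has eigenvalues n (once, eigenvector 𝟙) and 0 (multiplicity n−1), so L has eigenvalues 0 (once) and n (multiplicity n−1). Here n = 6: eigenvalue 0 once and 6 with multiplicity 5.
Laplacian eigenvalues (increasing order): [0.0, 6.0, 6.0, 6.0, 6.0, 6.0]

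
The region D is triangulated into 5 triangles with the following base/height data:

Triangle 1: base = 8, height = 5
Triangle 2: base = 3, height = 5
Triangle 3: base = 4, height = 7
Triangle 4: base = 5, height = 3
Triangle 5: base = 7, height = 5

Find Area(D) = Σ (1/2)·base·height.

(1/2)×8×5 + (1/2)×3×5 + (1/2)×4×7 + (1/2)×5×3 + (1/2)×7×5 = 66.5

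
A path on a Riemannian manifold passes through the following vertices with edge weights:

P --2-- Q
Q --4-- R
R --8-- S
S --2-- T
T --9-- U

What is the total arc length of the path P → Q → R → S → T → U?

Arc length = 2 + 4 + 8 + 2 + 9 = 25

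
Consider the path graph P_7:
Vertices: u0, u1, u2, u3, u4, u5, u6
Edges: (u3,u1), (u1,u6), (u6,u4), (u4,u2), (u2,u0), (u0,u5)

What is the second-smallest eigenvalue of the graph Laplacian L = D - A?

The path graph P_n has Laplacian eigenvalues λ_k = 2 − 2cos(kπ/n), k = 0, 1, …, n−1. Here n = 7:
k=0: 2 − 2cos(0) = 0.0; k=1: 2 − 2cos(π/7) = 0.1981; k=2: 2 − 2cos(2π/7) = 0.753; k=3: 2 − 2cos(3π/7) = 1.555; k=4: 2 − 2cos(4π/7) = 2.445; k=5: 2 − 2cos(5π/7) = 3.247; k=6: 2 − 2cos(6π/7) = 3.8019.
Laplacian eigenvalues: [0.0, 0.1981, 0.753, 1.555, 2.445, 3.247, 3.8019]. Algebraic connectivity (smallest non-zero eigenvalue) = 0.1981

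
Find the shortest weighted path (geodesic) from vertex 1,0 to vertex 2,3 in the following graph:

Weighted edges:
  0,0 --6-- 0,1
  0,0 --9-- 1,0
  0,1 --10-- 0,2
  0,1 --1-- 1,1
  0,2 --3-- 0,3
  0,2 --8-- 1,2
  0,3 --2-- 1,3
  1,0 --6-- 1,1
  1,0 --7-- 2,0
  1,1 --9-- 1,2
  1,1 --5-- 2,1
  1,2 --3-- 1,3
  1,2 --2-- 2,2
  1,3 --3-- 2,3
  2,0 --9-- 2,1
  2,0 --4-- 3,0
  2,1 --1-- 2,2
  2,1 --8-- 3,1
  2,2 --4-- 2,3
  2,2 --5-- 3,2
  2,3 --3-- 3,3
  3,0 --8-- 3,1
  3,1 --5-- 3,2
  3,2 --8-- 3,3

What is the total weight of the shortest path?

Shortest path: 1,0 → 1,1 → 2,1 → 2,2 → 2,3, total weight = 16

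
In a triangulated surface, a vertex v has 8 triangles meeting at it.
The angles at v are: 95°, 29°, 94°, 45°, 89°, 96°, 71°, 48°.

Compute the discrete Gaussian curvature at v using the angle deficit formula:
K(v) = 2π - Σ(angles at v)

Sum of angles = 567°. K = 360° - 567° = -207° = -23π/20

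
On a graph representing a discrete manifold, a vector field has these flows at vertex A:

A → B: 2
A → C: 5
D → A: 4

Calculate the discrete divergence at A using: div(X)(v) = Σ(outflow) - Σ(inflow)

Divergence = sum of outgoing flows = 2 + 5 + (-4) = 3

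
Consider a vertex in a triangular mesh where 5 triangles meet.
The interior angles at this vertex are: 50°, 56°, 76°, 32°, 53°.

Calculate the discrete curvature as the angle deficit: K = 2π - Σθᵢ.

Sum of angles = 267°. K = 360° - 267° = 93° = 31π/60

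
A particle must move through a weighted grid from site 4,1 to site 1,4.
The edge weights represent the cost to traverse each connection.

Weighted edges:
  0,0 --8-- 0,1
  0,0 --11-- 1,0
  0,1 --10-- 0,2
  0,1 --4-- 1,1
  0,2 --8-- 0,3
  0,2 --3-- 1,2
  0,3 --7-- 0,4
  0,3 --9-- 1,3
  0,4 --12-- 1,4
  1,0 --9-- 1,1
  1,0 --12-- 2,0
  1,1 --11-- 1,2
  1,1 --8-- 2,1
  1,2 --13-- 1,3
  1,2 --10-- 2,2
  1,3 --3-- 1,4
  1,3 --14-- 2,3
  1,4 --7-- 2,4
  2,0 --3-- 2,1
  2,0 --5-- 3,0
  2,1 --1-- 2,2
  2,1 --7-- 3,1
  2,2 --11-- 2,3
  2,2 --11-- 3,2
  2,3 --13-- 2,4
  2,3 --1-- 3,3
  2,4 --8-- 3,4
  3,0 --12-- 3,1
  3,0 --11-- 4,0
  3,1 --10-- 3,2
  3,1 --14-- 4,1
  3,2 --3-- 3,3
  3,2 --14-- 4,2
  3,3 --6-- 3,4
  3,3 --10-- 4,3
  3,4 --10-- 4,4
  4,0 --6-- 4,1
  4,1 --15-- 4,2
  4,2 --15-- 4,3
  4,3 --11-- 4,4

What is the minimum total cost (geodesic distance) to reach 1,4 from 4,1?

Shortest path: 4,1 → 3,1 → 3,2 → 3,3 → 2,3 → 1,3 → 1,4, total weight = 45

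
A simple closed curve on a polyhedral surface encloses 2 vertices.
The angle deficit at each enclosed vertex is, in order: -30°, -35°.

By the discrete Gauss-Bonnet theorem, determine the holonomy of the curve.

Holonomy = total enclosed curvature = (-30°) + (-35°) = -65°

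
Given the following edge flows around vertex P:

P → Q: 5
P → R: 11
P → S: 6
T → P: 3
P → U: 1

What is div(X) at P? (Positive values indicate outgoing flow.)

Divergence = sum of outgoing flows = 5 + 11 + 6 + (-3) + 1 = 20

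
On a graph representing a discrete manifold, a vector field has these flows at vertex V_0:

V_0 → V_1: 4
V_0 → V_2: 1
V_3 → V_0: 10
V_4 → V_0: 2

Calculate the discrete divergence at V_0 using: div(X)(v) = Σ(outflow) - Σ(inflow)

Divergence = sum of outgoing flows = 4 + 1 + (-10) + (-2) = -7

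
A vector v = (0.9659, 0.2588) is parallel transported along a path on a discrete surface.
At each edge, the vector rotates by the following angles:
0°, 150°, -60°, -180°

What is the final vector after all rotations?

Total rotation: 0° + 150° + (-60°) + (-180°) = -90°. Final vector: (0.2588, -0.9659)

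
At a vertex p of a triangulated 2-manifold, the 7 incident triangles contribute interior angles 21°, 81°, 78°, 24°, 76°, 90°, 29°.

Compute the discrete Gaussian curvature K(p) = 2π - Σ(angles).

Sum of angles = 399°. K = 360° - 399° = -39° = -13π/60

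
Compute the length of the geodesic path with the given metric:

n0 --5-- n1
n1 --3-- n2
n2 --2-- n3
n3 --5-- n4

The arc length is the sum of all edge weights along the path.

Arc length = 5 + 3 + 2 + 5 = 15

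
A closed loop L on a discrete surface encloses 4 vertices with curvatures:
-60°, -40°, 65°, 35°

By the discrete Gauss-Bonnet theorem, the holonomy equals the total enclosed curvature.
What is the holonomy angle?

Holonomy = total enclosed curvature = (-60°) + (-40°) + 65° + 35° = 0°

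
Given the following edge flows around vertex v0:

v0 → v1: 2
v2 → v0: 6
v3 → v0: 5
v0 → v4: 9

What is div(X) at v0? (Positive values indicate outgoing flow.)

Divergence = sum of outgoing flows = 2 + (-6) + (-5) + 9 = 0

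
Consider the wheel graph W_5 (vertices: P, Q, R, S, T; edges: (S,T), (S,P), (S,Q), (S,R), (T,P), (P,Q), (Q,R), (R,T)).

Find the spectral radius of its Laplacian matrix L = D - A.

The wheel W_5 is the join K_1 ∨ C_4 (a hub joined to every vertex of a cycle of length 4). For a join G ∨ H (G on p vertices, H on q vertices) the Laplacian spectrum is 0, p+q, the eigenvalues of L(G) other than one 0 each shifted by +q, and the eigenvalues of L(H) other than one 0 each shifted by +p. With G = K_1 (p = 1, nothing left after dropping its 0) and H = C_4 (q = 4, eigenvalues 2 − 2cos(2πk/4), k = 0, …, 3; drop k = 0), the spectrum of W_5 is 0, 5, and 1 + (2 − 2cos(2πk/4)) = 3 − 2cos(2πk/4) for k = 1, …, 3:
k=1: 3 − 2cos(π/2) = 3.0; k=2: 3 − 2cos(π) = 5.0; k=3: 3 − 2cos(3π/2) = 3.0.
Laplacian eigenvalues: [0.0, 3.0, 3.0, 5.0, 5.0]. Largest eigenvalue (spectral radius) = 5.0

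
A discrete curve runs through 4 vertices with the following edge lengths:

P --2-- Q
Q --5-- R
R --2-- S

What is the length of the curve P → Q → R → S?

Arc length = 2 + 5 + 2 = 9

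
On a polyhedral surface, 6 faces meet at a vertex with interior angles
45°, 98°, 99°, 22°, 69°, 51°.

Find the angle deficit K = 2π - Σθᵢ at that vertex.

Sum of angles = 384°. K = 360° - 384° = -24° = -2π/15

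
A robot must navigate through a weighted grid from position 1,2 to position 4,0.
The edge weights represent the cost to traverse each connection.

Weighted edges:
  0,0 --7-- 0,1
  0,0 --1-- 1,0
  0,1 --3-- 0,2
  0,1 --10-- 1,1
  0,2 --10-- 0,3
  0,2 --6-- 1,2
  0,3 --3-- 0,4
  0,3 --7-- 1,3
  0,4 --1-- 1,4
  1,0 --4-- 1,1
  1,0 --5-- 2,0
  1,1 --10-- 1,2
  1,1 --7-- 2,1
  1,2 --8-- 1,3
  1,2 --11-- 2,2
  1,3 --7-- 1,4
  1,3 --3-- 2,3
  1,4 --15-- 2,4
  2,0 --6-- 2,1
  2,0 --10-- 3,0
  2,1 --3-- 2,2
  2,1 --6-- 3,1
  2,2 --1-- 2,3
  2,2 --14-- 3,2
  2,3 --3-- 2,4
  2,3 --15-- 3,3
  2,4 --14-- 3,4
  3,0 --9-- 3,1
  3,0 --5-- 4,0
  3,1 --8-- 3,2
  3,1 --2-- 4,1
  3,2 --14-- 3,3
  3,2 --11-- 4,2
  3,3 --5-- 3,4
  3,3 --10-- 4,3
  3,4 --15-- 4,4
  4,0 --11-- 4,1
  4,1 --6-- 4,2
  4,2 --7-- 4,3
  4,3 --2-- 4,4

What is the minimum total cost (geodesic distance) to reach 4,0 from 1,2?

Shortest path: 1,2 → 2,2 → 2,1 → 3,1 → 4,1 → 4,0, total weight = 33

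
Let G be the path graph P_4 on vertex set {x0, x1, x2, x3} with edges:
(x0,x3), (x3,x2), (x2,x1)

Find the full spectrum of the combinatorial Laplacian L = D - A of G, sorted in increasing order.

The path graph P_n has Laplacian eigenvalues λ_k = 2 − 2cos(kπ/n), k = 0, 1, …, n−1. Here n = 4:
k=0: 2 − 2cos(0) = 0.0; k=1: 2 − 2cos(π/4) = 0.5858; k=2: 2 − 2cos(π/2) = 2.0; k=3: 2 − 2cos(3π/4) = 3.4142.
Laplacian eigenvalues (increasing order): [0.0, 0.5858, 2.0, 3.4142]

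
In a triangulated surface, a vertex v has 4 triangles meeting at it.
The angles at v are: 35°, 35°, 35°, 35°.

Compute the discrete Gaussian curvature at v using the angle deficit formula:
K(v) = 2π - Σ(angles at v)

Sum of angles = 140°. K = 360° - 140° = 220°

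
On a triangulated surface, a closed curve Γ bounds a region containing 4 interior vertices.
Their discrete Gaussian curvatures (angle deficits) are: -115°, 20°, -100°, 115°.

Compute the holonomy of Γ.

Holonomy = total enclosed curvature = (-115°) + 20° + (-100°) + 115° = -80°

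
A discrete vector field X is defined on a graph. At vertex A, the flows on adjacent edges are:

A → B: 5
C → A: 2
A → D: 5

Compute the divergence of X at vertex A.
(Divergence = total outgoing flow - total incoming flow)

Divergence = sum of outgoing flows = 5 + (-2) + 5 = 8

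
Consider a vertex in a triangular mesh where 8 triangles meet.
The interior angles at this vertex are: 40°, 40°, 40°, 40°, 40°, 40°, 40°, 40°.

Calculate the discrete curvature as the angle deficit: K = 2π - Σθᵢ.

Sum of angles = 320°. K = 360° - 320° = 40°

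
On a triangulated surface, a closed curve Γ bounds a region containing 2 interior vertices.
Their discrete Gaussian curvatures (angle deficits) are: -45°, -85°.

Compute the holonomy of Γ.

Holonomy = total enclosed curvature = (-45°) + (-85°) = -130°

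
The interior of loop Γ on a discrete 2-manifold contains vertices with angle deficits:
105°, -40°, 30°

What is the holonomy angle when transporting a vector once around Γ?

Holonomy = total enclosed curvature = 105° + (-40°) + 30° = 95°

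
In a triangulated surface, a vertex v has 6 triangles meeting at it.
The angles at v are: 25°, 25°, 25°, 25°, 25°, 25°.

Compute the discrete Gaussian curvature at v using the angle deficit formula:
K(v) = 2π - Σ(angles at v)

Sum of angles = 150°. K = 360° - 150° = 210° = 7π/6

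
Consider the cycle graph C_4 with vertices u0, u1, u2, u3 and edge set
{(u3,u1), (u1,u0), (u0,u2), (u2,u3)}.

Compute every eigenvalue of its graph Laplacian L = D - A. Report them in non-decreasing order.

The cycle graph C_n has Laplacian eigenvalues λ_k = 2 − 2cos(2πk/n), k = 0, 1, …, n−1. Here n = 4:
k=0: 2 − 2cos(0) = 0.0; k=1: 2 − 2cos(π/2) = 2.0; k=2: 2 − 2cos(π) = 4.0; k=3: 2 − 2cos(3π/2) = 2.0.
Laplacian eigenvalues (increasing order): [0.0, 2.0, 2.0, 4.0]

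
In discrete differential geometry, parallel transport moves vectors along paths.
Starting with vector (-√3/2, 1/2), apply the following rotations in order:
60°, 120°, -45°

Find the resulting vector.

Total rotation: 60° + 120° + (-45°) = 135°. Final vector: (0.2588, -0.9659)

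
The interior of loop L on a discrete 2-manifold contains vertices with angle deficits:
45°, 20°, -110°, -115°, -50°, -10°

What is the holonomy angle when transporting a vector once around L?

Holonomy = total enclosed curvature = 45° + 20° + (-110°) + (-115°) + (-50°) + (-10°) = -220°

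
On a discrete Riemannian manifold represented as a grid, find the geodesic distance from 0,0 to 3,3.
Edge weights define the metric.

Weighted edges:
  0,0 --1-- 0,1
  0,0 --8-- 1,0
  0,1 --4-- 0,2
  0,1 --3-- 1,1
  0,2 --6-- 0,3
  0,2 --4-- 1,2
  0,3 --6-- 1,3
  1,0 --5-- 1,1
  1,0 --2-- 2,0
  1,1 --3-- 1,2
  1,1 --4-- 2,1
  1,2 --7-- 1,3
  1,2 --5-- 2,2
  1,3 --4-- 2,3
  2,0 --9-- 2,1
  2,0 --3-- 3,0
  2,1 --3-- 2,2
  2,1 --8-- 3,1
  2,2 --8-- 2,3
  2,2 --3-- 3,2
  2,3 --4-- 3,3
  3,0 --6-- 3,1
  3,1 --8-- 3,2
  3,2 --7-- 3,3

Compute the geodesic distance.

Shortest path: 0,0 → 0,1 → 1,1 → 2,1 → 2,2 → 3,2 → 3,3, total weight = 21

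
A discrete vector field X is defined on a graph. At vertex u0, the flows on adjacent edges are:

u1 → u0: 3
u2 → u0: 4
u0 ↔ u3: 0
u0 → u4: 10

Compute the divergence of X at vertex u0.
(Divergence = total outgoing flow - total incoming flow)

Divergence = sum of outgoing flows = (-3) + (-4) + 0 + 10 = 3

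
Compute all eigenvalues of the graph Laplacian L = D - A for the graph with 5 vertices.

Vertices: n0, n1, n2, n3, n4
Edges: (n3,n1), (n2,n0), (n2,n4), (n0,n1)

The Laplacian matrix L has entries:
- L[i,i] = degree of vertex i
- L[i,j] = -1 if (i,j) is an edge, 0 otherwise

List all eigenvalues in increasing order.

Degrees: deg(n0) = 2, deg(n1) = 2, deg(n2) = 2, deg(n3) = 1, deg(n4) = 1.
L = D − A with rows/columns ordered (n0, n1, n2, n3, n4):
  [ 2, -1, -1,  0,  0]
  [-1,  2,  0, -1,  0]
  [-1,  0,  2,  0, -1]
  [ 0, -1,  0,  1,  0]
  [ 0,  0, -1,  0,  1]
Characteristic polynomial: det(λI − L) = λ(λ² − 3λ + 1)(λ² − 5λ + 5).
Roots: λ = 0; (λ² − 3λ + 1) = 0 ⇒ λ = (3 ± √5)/2 ≈ 0.382, 2.618; (λ² − 5λ + 5) = 0 ⇒ λ = (5 ± √5)/2 ≈ 1.382, 3.618.
(Check: the roots sum (with multiplicity) to 8, matching trace L = Σdeg = 2·4 = 8.)
Laplacian eigenvalues (increasing order): [0.0, 0.382, 1.382, 2.618, 3.618]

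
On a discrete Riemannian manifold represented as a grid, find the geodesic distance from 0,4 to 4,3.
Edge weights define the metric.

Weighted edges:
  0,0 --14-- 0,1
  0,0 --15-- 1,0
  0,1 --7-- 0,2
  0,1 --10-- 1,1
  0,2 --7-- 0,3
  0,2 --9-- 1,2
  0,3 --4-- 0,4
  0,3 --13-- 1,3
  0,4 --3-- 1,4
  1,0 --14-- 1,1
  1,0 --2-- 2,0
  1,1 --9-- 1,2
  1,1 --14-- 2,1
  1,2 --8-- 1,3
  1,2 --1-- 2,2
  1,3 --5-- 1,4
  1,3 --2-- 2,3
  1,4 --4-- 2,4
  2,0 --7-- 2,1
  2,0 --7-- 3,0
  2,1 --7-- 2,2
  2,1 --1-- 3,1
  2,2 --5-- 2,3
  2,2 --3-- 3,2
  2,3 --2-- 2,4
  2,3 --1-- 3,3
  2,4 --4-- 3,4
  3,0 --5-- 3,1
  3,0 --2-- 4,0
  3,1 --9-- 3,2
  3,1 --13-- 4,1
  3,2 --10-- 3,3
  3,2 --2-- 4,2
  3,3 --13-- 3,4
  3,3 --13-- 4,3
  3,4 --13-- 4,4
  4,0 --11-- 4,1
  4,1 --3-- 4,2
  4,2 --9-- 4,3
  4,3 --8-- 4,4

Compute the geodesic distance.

Shortest path: 0,4 → 1,4 → 2,4 → 2,3 → 3,3 → 4,3, total weight = 23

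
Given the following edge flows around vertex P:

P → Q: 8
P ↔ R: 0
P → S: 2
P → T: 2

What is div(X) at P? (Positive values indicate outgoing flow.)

Divergence = sum of outgoing flows = 8 + 0 + 2 + 2 = 12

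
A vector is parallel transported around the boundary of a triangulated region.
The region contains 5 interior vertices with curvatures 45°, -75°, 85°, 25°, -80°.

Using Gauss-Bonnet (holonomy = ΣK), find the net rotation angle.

Holonomy = total enclosed curvature = 45° + (-75°) + 85° + 25° + (-80°) = 0°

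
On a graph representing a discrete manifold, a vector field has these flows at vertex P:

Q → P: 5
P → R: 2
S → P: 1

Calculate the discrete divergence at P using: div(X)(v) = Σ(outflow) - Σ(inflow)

Divergence = sum of outgoing flows = (-5) + 2 + (-1) = -4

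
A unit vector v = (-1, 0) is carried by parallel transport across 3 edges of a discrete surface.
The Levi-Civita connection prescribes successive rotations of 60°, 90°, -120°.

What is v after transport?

Total rotation: 60° + 90° + (-120°) = 30°. Final vector: (-0.8660, -0.5000)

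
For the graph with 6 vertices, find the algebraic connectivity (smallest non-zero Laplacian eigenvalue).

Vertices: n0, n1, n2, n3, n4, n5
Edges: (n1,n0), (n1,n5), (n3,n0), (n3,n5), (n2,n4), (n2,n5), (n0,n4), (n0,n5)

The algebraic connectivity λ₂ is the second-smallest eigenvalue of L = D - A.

Degrees: deg(n0) = 4, deg(n1) = 2, deg(n2) = 2, deg(n3) = 2, deg(n4) = 2, deg(n5) = 4.
L = D − A with rows/columns ordered (n0, n1, n2, n3, n4, n5):
  [ 4, -1,  0, -1, -1, -1]
  [-1,  2,  0,  0,  0, -1]
  [ 0,  0,  2,  0, -1, -1]
  [-1,  0,  0,  2,  0, -1]
  [-1,  0, -1,  0,  2,  0]
  [-1, -1, -1, -1,  0,  4]
Characteristic polynomial: det(λI − L) = λ(λ² − 6λ + 6)(λ − 2)(λ² − 8λ + 14).
Roots: λ = 0; (λ² − 6λ + 6) = 0 ⇒ λ = 3 ± √3 ≈ 1.2679, 4.7321; (λ − 2) = 0 ⇒ λ = 2; (λ² − 8λ + 14) = 0 ⇒ λ = 4 ± √2 ≈ 2.5858, 5.4142.
(Check: the roots sum (with multiplicity) to 16, matching trace L = Σdeg = 2·8 = 16.)
Laplacian eigenvalues: [0.0, 1.2679, 2.0, 2.5858, 4.7321, 5.4142]. Algebraic connectivity (smallest non-zero eigenvalue) = 1.2679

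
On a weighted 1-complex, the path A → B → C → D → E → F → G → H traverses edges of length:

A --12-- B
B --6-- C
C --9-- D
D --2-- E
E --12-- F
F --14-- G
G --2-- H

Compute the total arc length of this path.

Arc length = 12 + 6 + 9 + 2 + 12 + 14 + 2 = 57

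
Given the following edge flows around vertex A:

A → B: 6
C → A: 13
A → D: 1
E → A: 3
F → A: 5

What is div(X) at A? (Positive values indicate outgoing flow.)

Divergence = sum of outgoing flows = 6 + (-13) + 1 + (-3) + (-5) = -14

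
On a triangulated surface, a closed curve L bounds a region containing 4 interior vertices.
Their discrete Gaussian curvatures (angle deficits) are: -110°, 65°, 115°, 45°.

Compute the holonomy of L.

Holonomy = total enclosed curvature = (-110°) + 65° + 115° + 45° = 115°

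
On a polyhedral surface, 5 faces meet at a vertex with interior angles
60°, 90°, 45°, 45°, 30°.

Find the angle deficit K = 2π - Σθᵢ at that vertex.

Sum of angles = 270°. K = 360° - 270° = 90° = π/2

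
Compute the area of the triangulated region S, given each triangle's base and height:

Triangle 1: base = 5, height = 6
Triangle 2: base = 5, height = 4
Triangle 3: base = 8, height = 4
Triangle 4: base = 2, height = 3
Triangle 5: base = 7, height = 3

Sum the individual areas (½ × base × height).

(1/2)×5×6 + (1/2)×5×4 + (1/2)×8×4 + (1/2)×2×3 + (1/2)×7×3 = 54.5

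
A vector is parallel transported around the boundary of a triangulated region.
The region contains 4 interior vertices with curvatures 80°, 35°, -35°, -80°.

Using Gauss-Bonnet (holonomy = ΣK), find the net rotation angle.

Holonomy = total enclosed curvature = 80° + 35° + (-35°) + (-80°) = 0°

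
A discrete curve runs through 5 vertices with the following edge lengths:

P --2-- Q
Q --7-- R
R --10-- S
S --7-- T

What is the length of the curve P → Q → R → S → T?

Arc length = 2 + 7 + 10 + 7 = 26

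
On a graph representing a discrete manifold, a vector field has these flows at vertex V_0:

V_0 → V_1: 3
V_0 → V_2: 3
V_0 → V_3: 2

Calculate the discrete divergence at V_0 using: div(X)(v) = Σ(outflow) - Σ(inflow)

Divergence = sum of outgoing flows = 3 + 3 + 2 = 8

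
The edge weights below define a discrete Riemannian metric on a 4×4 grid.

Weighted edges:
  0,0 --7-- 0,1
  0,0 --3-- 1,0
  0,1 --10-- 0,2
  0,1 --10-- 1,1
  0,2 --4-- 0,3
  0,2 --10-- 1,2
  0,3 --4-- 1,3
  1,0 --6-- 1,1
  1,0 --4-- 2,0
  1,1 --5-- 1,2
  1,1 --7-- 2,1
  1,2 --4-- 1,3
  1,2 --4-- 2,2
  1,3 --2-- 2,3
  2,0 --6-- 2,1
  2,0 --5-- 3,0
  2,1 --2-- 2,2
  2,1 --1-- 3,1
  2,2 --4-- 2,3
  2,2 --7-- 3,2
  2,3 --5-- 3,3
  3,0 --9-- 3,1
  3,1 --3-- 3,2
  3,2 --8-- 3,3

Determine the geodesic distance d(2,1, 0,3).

Shortest path: 2,1 → 2,2 → 2,3 → 1,3 → 0,3, total weight = 12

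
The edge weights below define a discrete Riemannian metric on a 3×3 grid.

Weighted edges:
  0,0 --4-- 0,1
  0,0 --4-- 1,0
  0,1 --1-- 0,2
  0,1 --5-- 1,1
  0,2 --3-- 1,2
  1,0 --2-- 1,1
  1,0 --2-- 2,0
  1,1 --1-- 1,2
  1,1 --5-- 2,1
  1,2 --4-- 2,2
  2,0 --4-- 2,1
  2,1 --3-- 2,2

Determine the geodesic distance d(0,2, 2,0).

Shortest path: 0,2 → 1,2 → 1,1 → 1,0 → 2,0, total weight = 8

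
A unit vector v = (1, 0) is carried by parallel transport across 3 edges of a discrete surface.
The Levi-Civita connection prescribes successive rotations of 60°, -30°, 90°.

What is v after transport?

Total rotation: 60° + (-30°) + 90° = 120°. Final vector: (-0.5000, 0.8660)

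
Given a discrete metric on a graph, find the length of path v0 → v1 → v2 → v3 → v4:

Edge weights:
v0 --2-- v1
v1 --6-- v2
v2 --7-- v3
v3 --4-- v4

Arc length = 2 + 6 + 7 + 4 = 19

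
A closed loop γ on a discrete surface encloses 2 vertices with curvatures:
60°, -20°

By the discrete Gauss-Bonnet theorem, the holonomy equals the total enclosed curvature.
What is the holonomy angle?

Holonomy = total enclosed curvature = 60° + (-20°) = 40°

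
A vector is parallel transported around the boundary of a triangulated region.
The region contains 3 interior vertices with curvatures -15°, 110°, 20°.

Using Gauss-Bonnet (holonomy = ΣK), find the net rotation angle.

Holonomy = total enclosed curvature = (-15°) + 110° + 20° = 115°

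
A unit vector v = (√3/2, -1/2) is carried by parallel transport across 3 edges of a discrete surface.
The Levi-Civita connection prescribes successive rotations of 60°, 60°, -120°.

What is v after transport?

Total rotation: 60° + 60° + (-120°) = 0°. Final vector: (0.8660, -0.5000)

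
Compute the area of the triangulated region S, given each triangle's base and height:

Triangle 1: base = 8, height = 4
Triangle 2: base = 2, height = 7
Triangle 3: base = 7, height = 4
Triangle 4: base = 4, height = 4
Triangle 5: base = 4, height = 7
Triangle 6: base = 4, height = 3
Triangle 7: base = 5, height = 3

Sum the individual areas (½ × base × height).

(1/2)×8×4 + (1/2)×2×7 + (1/2)×7×4 + (1/2)×4×4 + (1/2)×4×7 + (1/2)×4×3 + (1/2)×5×3 = 72.5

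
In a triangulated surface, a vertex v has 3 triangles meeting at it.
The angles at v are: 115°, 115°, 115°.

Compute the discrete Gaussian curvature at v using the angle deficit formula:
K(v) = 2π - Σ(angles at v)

Sum of angles = 345°. K = 360° - 345° = 15°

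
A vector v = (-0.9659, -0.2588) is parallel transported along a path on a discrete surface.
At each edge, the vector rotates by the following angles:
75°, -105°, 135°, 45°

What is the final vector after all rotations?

Total rotation: 75° + (-105°) + 135° + 45° = 150°. Final vector: (0.9659, -0.2588)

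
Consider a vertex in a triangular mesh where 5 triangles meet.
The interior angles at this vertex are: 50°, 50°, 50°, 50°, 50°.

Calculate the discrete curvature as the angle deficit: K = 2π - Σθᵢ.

Sum of angles = 250°. K = 360° - 250° = 110° = 11π/18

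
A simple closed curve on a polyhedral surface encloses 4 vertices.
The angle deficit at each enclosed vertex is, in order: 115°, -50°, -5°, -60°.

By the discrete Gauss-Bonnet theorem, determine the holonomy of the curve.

Holonomy = total enclosed curvature = 115° + (-50°) + (-5°) + (-60°) = 0°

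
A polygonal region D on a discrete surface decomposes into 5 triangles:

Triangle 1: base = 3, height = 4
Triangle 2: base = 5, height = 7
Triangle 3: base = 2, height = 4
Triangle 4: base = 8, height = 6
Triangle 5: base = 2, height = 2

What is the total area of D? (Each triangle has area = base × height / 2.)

(1/2)×3×4 + (1/2)×5×7 + (1/2)×2×4 + (1/2)×8×6 + (1/2)×2×2 = 53.5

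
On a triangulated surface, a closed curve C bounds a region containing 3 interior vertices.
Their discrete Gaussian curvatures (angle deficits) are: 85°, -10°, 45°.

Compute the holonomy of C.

Holonomy = total enclosed curvature = 85° + (-10°) + 45° = 120°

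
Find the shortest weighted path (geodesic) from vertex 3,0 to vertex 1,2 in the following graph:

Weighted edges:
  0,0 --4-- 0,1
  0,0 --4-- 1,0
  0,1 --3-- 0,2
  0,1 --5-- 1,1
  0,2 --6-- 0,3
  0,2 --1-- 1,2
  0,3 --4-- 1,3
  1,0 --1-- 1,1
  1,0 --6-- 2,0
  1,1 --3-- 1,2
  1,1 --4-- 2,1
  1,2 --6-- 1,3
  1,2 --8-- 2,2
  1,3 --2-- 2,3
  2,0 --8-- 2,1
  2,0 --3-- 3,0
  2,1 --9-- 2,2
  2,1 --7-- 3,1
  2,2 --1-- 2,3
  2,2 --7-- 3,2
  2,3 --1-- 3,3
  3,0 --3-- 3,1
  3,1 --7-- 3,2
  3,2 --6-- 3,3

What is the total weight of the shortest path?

Shortest path: 3,0 → 2,0 → 1,0 → 1,1 → 1,2, total weight = 13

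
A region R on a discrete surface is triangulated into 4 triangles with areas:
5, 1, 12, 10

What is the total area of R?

5 + 1 + 12 + 10 = 28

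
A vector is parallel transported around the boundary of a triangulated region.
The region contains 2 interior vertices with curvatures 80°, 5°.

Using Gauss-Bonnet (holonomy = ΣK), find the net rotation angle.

Holonomy = total enclosed curvature = 80° + 5° = 85°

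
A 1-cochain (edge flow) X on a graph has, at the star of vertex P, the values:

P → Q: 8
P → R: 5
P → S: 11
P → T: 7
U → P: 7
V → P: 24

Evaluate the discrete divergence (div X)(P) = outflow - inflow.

Divergence = sum of outgoing flows = 8 + 5 + 11 + 7 + (-7) + (-24) = 0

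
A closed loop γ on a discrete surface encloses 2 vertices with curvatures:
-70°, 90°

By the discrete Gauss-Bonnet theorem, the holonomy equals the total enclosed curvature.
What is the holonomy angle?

Holonomy = total enclosed curvature = (-70°) + 90° = 20°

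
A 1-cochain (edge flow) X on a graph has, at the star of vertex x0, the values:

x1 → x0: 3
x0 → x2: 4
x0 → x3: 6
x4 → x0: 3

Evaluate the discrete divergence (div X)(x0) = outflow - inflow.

Divergence = sum of outgoing flows = (-3) + 4 + 6 + (-3) = 4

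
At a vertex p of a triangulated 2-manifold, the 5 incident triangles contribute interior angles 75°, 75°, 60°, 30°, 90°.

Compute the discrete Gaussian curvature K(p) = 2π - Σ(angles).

Sum of angles = 330°. K = 360° - 330° = 30° = π/6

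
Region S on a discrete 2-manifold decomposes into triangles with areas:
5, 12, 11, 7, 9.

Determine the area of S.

5 + 12 + 11 + 7 + 9 = 44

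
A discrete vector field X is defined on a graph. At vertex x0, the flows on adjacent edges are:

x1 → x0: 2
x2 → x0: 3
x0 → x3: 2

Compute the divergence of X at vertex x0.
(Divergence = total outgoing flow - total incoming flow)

Divergence = sum of outgoing flows = (-2) + (-3) + 2 = -3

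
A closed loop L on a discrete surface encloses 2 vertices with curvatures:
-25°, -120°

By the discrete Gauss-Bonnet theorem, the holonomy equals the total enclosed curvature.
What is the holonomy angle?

Holonomy = total enclosed curvature = (-25°) + (-120°) = -145°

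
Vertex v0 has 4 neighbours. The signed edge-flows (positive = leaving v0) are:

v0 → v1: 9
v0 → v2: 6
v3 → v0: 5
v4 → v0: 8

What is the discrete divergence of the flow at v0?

Divergence = sum of outgoing flows = 9 + 6 + (-5) + (-8) = 2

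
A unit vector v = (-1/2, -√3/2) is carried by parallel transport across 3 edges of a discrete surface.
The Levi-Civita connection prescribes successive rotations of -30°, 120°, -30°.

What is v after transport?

Total rotation: (-30°) + 120° + (-30°) = 60°. Final vector: (0.5000, -0.8660)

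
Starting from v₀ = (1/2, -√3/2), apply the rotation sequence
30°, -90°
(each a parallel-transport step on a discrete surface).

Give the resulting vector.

Total rotation: 30° + (-90°) = -60°. Final vector: (-0.5000, -0.8660)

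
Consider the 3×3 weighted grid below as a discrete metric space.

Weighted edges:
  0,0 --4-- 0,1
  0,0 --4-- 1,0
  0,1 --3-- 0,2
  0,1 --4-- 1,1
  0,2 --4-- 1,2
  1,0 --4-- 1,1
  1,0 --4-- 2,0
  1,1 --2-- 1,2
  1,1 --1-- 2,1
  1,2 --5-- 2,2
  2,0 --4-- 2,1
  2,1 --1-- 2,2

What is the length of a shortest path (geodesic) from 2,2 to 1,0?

Shortest path: 2,2 → 2,1 → 1,1 → 1,0, total weight = 6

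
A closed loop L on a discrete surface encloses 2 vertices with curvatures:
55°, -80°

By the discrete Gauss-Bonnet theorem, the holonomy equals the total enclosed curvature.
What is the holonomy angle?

Holonomy = total enclosed curvature = 55° + (-80°) = -25°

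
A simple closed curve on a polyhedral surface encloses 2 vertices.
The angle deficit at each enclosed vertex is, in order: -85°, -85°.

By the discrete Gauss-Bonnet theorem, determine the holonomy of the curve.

Holonomy = total enclosed curvature = (-85°) + (-85°) = -170°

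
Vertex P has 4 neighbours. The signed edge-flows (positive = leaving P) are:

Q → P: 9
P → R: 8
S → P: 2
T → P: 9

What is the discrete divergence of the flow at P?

Divergence = sum of outgoing flows = (-9) + 8 + (-2) + (-9) = -12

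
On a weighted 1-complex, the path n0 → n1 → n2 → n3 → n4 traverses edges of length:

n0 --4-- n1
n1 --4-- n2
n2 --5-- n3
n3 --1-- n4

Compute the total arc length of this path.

Arc length = 4 + 4 + 5 + 1 = 14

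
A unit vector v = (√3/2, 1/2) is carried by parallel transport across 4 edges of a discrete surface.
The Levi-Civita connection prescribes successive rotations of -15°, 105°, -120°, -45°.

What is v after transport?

Total rotation: (-15°) + 105° + (-120°) + (-45°) = -75°. Final vector: (0.7071, -0.7071)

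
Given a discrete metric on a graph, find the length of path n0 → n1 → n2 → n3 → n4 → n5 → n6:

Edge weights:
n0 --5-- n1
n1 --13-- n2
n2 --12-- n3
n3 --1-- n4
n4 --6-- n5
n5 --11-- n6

Arc length = 5 + 13 + 12 + 1 + 6 + 11 = 48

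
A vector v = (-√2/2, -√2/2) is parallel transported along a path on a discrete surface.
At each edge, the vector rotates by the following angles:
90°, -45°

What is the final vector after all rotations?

Total rotation: 90° + (-45°) = 45°. Final vector: (0, -1)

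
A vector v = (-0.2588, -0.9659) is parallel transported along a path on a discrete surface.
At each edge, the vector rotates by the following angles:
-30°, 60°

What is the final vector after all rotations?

Total rotation: (-30°) + 60° = 30°. Final vector: (0.2588, -0.9659)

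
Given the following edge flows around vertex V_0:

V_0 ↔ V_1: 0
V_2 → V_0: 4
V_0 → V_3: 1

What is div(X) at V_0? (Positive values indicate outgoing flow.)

Divergence = sum of outgoing flows = 0 + (-4) + 1 = -3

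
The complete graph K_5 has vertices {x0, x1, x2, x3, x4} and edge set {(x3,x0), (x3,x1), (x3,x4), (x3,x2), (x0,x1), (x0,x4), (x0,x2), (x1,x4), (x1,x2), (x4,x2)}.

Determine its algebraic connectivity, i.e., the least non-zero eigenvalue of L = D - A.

For the complete graph K_n, L = nI − J (J = all-ones matrix). J has eigenvalues n (once, eigenvector 𝟙) and 0 (multiplicity n−1), so L has eigenvalues 0 (once) and n (multiplicity n−1). Here n = 5: eigenvalue 0 once and 5 with multiplicity 4.
Laplacian eigenvalues: [0.0, 5.0, 5.0, 5.0, 5.0]. Algebraic connectivity (smallest non-zero eigenvalue) = 5.0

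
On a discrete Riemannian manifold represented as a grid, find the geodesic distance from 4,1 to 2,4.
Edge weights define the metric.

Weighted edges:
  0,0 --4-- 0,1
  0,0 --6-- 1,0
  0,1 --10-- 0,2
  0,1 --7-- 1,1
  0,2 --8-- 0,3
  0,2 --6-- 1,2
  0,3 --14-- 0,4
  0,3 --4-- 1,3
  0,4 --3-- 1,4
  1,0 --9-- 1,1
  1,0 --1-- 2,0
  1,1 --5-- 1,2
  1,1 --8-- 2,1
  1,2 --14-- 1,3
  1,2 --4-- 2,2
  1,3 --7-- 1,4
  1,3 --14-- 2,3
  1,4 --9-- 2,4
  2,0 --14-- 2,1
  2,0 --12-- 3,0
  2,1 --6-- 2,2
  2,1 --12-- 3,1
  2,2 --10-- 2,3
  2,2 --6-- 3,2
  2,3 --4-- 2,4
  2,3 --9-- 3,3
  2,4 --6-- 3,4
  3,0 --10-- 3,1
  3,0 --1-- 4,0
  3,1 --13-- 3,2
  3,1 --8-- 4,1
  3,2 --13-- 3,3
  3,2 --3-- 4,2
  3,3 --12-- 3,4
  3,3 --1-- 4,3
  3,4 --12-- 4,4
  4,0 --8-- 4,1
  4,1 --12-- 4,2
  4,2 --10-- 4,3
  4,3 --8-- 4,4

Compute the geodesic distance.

Shortest path: 4,1 → 4,2 → 3,2 → 2,2 → 2,3 → 2,4, total weight = 35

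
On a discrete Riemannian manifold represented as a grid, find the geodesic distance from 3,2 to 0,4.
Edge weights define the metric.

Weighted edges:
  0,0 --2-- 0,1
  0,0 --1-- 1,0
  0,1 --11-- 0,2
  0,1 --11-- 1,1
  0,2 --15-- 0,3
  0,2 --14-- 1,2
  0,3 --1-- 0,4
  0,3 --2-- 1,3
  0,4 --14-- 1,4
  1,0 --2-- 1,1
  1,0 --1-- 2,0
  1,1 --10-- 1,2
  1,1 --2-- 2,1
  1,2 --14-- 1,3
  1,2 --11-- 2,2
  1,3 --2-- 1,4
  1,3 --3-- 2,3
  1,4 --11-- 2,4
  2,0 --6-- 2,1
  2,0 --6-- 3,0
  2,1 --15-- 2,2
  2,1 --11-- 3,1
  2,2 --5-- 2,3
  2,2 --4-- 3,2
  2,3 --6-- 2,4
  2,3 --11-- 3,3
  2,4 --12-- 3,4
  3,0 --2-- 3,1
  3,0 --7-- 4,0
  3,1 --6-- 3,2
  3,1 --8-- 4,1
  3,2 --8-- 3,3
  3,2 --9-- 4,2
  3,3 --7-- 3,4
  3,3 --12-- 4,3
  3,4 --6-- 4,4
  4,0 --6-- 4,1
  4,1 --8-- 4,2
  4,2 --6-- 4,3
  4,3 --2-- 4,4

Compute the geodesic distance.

Shortest path: 3,2 → 2,2 → 2,3 → 1,3 → 0,3 → 0,4, total weight = 15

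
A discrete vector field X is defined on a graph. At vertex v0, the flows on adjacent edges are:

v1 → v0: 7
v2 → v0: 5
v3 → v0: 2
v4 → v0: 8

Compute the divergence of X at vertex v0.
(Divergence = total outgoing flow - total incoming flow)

Divergence = sum of outgoing flows = (-7) + (-5) + (-2) + (-8) = -22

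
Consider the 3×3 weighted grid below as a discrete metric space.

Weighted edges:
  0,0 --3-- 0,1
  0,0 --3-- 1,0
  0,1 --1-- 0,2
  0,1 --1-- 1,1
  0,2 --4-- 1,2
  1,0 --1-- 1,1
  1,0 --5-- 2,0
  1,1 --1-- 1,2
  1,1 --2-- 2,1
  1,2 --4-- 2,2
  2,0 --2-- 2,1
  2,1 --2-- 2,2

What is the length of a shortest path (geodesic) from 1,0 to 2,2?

Shortest path: 1,0 → 1,1 → 2,1 → 2,2, total weight = 5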